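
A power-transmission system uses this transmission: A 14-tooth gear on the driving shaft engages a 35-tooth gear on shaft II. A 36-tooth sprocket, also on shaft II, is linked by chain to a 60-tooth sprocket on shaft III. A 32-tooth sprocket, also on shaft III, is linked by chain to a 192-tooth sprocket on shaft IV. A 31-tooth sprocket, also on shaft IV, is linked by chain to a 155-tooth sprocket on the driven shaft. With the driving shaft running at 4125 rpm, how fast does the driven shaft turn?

33 rpm

gear mesh 35/14 = 2.5 → 4125/2.5 = 1650 rpm
chain 60/36 = 1.6667 → 1650/1.6667 = 990 rpm
chain 192/32 = 6 → 990/6 = 165 rpm
chain 155/31 = 5 → 165/5 = 33 rpm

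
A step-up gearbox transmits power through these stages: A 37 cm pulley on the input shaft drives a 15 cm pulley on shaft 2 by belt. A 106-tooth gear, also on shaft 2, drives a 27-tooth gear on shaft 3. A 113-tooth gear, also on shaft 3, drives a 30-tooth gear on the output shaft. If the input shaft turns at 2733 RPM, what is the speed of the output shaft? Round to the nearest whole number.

belt 15/37 = 0.40541 → 2733/0.40541 = 6741.4 RPM
gear mesh 27/106 = 0.25472 → 6741.4/0.25472 = 26466 RPM
gear mesh 30/113 = 0.26549 → 26466/0.26549 = 99689 RPM

99689 RPM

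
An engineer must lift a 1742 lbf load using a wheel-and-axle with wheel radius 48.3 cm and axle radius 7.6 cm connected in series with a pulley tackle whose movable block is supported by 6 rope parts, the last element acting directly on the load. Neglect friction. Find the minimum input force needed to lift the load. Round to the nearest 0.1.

45.7 lbf

Wheel-and-axle MA = R/r = 48.3/7.6 = 6.3553.
Block-and-tackle MA = number of supporting rope parts = 6.
Combined ideal MA = 6.3553 × 6 = 38.132.
Effort = load / MA = 1742 / 38.132 = 45.684 lbf.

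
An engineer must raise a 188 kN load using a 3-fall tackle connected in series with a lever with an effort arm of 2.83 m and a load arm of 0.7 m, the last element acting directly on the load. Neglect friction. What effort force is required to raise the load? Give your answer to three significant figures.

15.5 kN

Block-and-tackle MA = number of supporting rope parts = 3.
Lever MA = effort arm / load arm = 2.83/0.7 = 4.0429.
Combined ideal MA = 3 × 4.0429 = 12.129.
Effort = load / MA = 188 / 12.129 = 15.501 kN.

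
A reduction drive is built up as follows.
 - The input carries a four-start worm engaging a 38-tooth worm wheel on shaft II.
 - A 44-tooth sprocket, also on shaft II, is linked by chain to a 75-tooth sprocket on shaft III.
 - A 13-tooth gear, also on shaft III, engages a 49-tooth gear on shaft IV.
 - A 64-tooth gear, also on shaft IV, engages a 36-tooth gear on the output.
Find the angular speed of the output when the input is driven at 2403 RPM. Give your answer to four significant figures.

69.99 RPM

the input → shaft II (worm, 38/4): 2403 ÷ 9.5 = 252.95 RPM
shaft II → shaft III (chain, 75/44): 252.95 ÷ 1.7045 = 148.4 RPM
shaft III → shaft IV (gear mesh, 49/13): 148.4 ÷ 3.7692 = 39.37 RPM
shaft IV → the output (gear mesh, 36/64): 39.37 ÷ 0.5625 = 69.992 RPM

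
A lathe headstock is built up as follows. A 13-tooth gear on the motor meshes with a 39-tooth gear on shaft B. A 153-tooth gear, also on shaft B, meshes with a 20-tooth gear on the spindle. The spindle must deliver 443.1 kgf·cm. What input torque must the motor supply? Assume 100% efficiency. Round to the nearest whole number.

1130 kgf·cm

Overall ratio R = 3 × 0.13072 = 0.39216.
Input torque = output torque / R = 443.1 / 0.39216 = 1129.9 kgf·cm.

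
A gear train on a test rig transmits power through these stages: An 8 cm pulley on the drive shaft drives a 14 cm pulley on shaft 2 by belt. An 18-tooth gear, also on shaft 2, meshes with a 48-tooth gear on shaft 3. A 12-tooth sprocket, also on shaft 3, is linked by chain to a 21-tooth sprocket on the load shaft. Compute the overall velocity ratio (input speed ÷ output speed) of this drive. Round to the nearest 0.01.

Each stage contributes driven/driver: belt 14/8 = 1.75, gear mesh 48/18 = 2.6667, chain 21/12 = 1.75.
Overall: 1.75 × 2.6667 × 1.75 = 8.1667.

8.17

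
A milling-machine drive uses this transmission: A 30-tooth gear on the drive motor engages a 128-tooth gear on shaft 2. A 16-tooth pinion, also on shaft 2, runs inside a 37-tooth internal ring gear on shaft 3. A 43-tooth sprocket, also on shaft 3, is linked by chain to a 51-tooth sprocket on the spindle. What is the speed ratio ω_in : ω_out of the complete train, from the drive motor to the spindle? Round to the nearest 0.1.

11.7

Each stage contributes driven/driver: gear mesh 128/30 = 4.2667, internal gear 37/16 = 2.3125, chain 51/43 = 1.186.
Overall: 4.2667 × 2.3125 × 1.186 = 11.702.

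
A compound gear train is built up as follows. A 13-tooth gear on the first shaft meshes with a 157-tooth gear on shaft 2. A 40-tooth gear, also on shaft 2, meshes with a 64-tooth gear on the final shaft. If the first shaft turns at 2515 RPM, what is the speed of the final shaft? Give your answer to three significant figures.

130 RPM

gear mesh 157/13 = 12.077 → 2515/12.077 = 208.25 RPM
gear mesh 64/40 = 1.6 → 208.25/1.6 = 130.16 RPM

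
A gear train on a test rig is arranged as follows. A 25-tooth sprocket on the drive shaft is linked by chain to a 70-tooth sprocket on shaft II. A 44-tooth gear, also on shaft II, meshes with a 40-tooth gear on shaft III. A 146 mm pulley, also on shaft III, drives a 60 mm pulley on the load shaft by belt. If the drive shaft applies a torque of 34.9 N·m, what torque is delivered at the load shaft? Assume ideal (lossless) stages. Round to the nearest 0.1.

chain 70/25 = 2.8 → τ = 34.9·2.8 = 97.72 N·m
gear mesh 40/44 = 0.90909 → τ = 97.72·0.90909 = 88.836 N·m
belt 60/146 = 0.41096 → τ = 88.836·0.41096 = 36.508 N·m

36.5 N·m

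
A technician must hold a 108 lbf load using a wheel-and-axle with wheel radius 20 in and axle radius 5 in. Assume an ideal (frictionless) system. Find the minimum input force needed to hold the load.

Wheel-and-axle MA = R/r = 20/5 = 4.
Effort = load / MA = 108 / 4 = 27 lbf.

27 lbf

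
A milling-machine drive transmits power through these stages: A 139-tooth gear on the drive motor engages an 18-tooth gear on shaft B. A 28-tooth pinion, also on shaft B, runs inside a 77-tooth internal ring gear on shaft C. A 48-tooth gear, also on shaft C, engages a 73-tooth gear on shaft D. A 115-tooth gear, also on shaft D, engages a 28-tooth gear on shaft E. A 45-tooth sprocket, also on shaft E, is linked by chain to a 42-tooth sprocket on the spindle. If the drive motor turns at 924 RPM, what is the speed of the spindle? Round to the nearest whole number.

7508 RPM

the drive motor → shaft B (gear mesh, 18/139): 924 ÷ 0.1295 = 7135.3 RPM
shaft B → shaft C (internal gear, 77/28): 7135.3 ÷ 2.75 = 2594.7 RPM
shaft C → shaft D (gear mesh, 73/48): 2594.7 ÷ 1.5208 = 1706.1 RPM
shaft D → shaft E (gear mesh, 28/115): 1706.1 ÷ 0.24348 = 7007.1 RPM
shaft E → the spindle (chain, 42/45): 7007.1 ÷ 0.93333 = 7507.6 RPM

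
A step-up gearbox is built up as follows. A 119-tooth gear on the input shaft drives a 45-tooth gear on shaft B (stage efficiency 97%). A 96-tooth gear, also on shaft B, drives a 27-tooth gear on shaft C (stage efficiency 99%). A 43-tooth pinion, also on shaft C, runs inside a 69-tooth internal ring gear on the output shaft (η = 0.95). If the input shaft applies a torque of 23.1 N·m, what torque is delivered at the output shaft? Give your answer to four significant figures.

Gear mesh: ratio = 45/119 = 0.37815; torque at shaft B = 23.1 × 0.37815 × 0.97 = 8.4732 N·m.
Gear mesh: ratio = 27/96 = 0.28125; torque at shaft C = 8.4732 × 0.28125 × 0.99 = 2.3593 N·m.
Internal gear: ratio = 69/43 = 1.6047; torque at the output shaft = 2.3593 × 1.6047 × 0.95 = 3.5965 N·m.

3.597 N·m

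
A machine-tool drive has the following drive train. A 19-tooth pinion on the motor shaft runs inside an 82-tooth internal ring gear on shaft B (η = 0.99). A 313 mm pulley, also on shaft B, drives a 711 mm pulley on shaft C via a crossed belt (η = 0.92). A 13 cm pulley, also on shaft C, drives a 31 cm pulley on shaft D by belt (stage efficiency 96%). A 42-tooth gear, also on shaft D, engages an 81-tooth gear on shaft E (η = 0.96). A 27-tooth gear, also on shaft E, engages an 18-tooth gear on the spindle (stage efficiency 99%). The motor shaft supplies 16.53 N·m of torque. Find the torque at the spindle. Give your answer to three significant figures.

internal gear 82/19 = 4.3158 → τ = 16.53·4.3158·0.99 = 70.627 N·m
belt 711/313 = 2.2716 → τ = 70.627·2.2716·0.92 = 147.6 N·m
belt 31/13 = 2.3846 → τ = 147.6·2.3846·0.96 = 337.89 N·m
gear mesh 81/42 = 1.9286 → τ = 337.89·1.9286·0.96 = 625.57 N·m
gear mesh 18/27 = 0.66667 → τ = 625.57·0.66667·0.99 = 412.88 N·m

413 N·m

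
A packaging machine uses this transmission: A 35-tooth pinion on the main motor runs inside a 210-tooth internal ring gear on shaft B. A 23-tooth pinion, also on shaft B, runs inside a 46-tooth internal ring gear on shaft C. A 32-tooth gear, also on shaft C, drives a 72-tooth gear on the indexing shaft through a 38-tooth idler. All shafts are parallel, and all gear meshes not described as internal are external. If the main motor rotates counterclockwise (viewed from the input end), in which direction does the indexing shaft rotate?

the main motor → shaft B: internal mesh, same direction → CCW.
shaft B → shaft C: internal mesh, same direction → CCW.
shaft C → the indexing shaft: driver → idler → driven is 2 external meshes, 2 reversals → CCW.
2 reversals in total — an even number — so the indexing shaft turns the same way as the main motor.

counterclockwise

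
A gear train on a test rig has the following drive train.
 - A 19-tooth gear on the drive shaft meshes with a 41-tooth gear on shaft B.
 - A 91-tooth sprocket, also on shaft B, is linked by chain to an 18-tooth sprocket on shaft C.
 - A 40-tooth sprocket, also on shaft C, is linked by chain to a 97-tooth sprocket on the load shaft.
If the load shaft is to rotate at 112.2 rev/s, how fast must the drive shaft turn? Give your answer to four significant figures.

Overall ratio R = 2.1579 × 0.1978 × 2.425 = 1.0351.
Required input speed = output speed × R = 112.2 × 1.0351 = 116.14 rev/s.

116.1 rev/s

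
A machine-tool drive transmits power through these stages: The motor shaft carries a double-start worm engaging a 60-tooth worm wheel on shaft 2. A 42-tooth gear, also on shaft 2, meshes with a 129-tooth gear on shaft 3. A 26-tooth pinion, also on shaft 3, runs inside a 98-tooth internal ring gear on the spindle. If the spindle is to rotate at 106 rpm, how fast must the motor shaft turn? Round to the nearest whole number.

36815 rpm

Overall ratio R = 30 × 3.0714 × 3.7692 = 347.31.
Required input speed = output speed × R = 106 × 347.31 = 36815 rpm.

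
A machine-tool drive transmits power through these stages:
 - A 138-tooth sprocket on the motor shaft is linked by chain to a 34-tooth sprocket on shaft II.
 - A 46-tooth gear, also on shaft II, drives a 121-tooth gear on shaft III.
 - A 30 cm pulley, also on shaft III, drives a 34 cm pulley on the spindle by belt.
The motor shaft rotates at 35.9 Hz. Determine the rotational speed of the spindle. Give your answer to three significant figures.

the motor shaft → shaft II (chain, 34/138): 35.9 ÷ 0.24638 = 145.71 Hz
shaft II → shaft III (gear mesh, 121/46): 145.71 ÷ 2.6304 = 55.395 Hz
shaft III → the spindle (belt, 34/30): 55.395 ÷ 1.1333 = 48.878 Hz

48.9 Hz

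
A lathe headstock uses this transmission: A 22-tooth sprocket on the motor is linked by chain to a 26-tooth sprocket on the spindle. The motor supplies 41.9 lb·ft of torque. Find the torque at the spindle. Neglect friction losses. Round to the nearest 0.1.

49.5 lb·ft

chain 26/22 = 1.1818 → τ = 41.9·1.1818 = 49.518 lb·ft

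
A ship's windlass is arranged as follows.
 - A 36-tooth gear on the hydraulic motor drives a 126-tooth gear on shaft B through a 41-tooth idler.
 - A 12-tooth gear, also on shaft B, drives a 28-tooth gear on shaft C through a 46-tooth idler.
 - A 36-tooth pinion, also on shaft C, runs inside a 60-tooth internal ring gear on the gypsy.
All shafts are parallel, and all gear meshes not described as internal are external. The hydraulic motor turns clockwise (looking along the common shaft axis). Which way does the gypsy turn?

the hydraulic motor → shaft B: driver → idler → driven is 2 external meshes, 2 reversals → CW.
shaft B → shaft C: driver → idler → driven is 2 external meshes, 2 reversals → CW.
shaft C → the gypsy: internal mesh, same direction → CW.
4 reversals in total — an even number — so the gypsy turns the same way as the hydraulic motor.

clockwise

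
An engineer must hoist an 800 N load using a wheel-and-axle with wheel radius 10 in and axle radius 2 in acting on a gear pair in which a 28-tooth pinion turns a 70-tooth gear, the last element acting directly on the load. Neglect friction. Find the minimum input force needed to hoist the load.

Wheel-and-axle MA = R/r = 10/2 = 5.
Gear pair MA = 70/28 = 2.5.
Combined ideal MA = 5 × 2.5 = 12.5.
Effort = load / MA = 800 / 12.5 = 64 N.

64 N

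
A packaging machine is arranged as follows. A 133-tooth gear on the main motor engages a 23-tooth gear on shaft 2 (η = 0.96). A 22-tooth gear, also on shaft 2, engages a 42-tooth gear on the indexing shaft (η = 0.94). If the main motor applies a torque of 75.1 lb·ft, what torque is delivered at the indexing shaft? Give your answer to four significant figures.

Gear mesh: ratio = 23/133 = 0.17293; torque at shaft 2 = 75.1 × 0.17293 × 0.96 = 12.468 lb·ft.
Gear mesh: ratio = 42/22 = 1.9091; torque at the indexing shaft = 12.468 × 1.9091 × 0.94 = 22.374 lb·ft.

22.37 lb·ft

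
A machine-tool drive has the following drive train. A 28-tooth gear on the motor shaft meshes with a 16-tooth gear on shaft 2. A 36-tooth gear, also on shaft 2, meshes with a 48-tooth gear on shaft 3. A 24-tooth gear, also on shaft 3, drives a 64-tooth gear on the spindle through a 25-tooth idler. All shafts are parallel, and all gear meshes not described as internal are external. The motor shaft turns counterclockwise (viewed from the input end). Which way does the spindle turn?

counterclockwise

the motor shaft → shaft 2: external mesh, 1 reversal → CW.
shaft 2 → shaft 3: external mesh, 1 reversal → CCW.
shaft 3 → the spindle: driver → idler → driven is 2 external meshes, 2 reversals → CCW.
4 reversals in total — an even number — so the spindle turns the same way as the motor shaft.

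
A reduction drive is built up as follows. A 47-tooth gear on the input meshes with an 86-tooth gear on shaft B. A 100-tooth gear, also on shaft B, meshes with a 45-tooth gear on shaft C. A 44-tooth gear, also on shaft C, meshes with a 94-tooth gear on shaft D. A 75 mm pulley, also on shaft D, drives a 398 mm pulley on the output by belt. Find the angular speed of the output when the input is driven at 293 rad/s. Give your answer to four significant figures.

31.39 rad/s

gear mesh 86/47 = 1.8298 → 293/1.8298 = 160.13 rad/s
gear mesh 45/100 = 0.45 → 160.13/0.45 = 355.84 rad/s
gear mesh 94/44 = 2.1364 → 355.84/2.1364 = 166.56 rad/s
belt 398/75 = 5.3067 → 166.56/5.3067 = 31.388 rad/s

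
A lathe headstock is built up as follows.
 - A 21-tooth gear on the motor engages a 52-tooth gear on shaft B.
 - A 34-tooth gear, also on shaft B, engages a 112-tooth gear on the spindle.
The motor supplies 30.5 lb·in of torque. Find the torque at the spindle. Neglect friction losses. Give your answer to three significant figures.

Gear mesh: ratio = 52/21 = 2.4762; torque at shaft B = 30.5 × 2.4762 = 75.524 lb·in.
Gear mesh: ratio = 112/34 = 3.2941; torque at the spindle = 75.524 × 3.2941 = 248.78 lb·in.

249 lb·in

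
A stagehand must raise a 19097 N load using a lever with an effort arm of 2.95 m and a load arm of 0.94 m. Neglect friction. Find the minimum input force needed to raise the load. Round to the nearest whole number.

6085 N

Lever MA = effort arm / load arm = 2.95/0.94 = 3.1383.
Effort = load / MA = 19097 / 3.1383 = 6085.1 N.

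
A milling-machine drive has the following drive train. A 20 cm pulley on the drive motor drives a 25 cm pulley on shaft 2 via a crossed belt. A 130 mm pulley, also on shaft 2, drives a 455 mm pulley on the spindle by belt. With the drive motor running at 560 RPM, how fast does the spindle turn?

the drive motor → shaft 2 (belt, 25/20): 560 ÷ 1.25 = 448 RPM
shaft 2 → the spindle (belt, 455/130): 448 ÷ 3.5 = 128 RPM

128 RPM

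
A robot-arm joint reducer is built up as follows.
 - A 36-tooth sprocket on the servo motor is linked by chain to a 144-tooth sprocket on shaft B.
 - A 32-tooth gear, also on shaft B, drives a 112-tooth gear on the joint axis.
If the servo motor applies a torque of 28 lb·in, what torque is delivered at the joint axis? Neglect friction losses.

392 lb·in

After the chain (144/36): 28 × 4 = 112 lb·in
After the gear mesh (112/32): 112 × 3.5 = 392 lb·in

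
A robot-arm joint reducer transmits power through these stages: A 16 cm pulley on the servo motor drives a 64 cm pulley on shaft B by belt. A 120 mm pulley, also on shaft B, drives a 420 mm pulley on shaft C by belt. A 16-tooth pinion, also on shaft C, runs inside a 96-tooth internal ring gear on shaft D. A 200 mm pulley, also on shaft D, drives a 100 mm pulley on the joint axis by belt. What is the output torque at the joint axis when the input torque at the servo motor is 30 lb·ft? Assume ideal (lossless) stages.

After the belt (64/16): 30 × 4 = 120 lb·ft
After the belt (420/120): 120 × 3.5 = 420 lb·ft
After the internal gear (96/16): 420 × 6 = 2520 lb·ft
After the belt (100/200): 2520 × 0.5 = 1260 lb·ft

1260 lb·ft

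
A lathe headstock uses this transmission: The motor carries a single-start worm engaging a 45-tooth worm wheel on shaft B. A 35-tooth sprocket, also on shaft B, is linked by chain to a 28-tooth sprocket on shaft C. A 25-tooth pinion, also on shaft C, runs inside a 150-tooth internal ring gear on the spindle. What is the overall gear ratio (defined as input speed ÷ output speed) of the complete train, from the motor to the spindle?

Each stage contributes driven/driver: worm 45/1 = 45, chain 28/35 = 0.8, internal gear 150/25 = 6.
Overall: 45 × 0.8 × 6 = 216.

216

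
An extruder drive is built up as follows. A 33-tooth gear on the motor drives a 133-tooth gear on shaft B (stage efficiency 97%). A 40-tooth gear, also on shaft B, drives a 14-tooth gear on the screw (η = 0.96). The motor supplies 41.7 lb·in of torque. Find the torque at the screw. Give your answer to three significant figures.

54.8 lb·in

Gear mesh: ratio = 133/33 = 4.0303; torque at shaft B = 41.7 × 4.0303 × 0.97 = 163.02 lb·in.
Gear mesh: ratio = 14/40 = 0.35; torque at the screw = 163.02 × 0.35 × 0.96 = 54.775 lb·in.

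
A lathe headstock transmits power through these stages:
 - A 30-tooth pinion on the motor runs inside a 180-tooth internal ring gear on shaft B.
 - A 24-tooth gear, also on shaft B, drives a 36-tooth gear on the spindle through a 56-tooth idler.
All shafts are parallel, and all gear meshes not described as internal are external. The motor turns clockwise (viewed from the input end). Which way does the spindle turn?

clockwise

the motor → shaft B: internal mesh, same direction → CW.
shaft B → the spindle: driver → idler → driven is 2 external meshes, 2 reversals → CW.
2 reversals in total — an even number — so the spindle turns the same way as the motor.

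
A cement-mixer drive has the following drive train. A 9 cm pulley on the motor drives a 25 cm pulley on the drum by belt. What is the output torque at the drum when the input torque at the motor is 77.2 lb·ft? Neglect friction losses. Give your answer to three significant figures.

belt 25/9 = 2.7778 → τ = 77.2·2.7778 = 214.44 lb·ft

214 lb·ft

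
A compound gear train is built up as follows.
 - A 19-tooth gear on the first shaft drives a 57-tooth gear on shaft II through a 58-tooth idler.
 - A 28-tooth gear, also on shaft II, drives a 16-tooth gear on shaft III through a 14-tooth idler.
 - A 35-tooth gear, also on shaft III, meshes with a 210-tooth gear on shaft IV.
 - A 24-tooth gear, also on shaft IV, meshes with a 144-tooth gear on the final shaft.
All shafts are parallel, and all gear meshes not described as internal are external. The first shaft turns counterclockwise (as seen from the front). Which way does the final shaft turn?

the first shaft → shaft II: driver → idler → driven is 2 external meshes, 2 reversals → CCW.
shaft II → shaft III: driver → idler → driven is 2 external meshes, 2 reversals → CCW.
shaft III → shaft IV: external mesh, 1 reversal → CW.
shaft IV → the final shaft: external mesh, 1 reversal → CCW.
6 reversals in total — an even number — so the final shaft turns the same way as the first shaft.

counterclockwise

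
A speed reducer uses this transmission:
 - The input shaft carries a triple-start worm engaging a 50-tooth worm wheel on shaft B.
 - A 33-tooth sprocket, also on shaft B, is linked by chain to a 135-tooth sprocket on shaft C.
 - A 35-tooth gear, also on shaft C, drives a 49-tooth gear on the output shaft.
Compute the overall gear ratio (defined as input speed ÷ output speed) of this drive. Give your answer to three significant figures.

95.5

Each stage contributes driven/driver: worm 50/3 = 16.667, chain 135/33 = 4.0909, gear mesh 49/35 = 1.4.
Overall: 16.667 × 4.0909 × 1.4 = 95.455.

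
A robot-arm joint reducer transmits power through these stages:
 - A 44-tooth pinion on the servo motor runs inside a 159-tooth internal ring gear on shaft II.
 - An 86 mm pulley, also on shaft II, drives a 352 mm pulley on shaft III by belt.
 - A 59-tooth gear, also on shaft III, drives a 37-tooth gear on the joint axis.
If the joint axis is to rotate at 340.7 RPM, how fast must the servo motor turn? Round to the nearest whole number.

Overall ratio R = 3.6136 × 4.093 × 0.62712 = 9.2755.
Required input speed = output speed × R = 340.7 × 9.2755 = 3160.2 RPM.

3160 RPM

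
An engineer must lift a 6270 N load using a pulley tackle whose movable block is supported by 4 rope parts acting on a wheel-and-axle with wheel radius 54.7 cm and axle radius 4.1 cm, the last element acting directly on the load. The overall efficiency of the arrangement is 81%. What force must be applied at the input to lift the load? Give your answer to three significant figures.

Block-and-tackle MA = number of supporting rope parts = 4.
Wheel-and-axle MA = R/r = 54.7/4.1 = 13.341.
Combined ideal MA = 4 × 13.341 = 53.366.
Actual MA = 53.366 × 0.81 = 43.226.
Effort = load / actual MA = 6270 / 43.226 = 145.05 N.

145 N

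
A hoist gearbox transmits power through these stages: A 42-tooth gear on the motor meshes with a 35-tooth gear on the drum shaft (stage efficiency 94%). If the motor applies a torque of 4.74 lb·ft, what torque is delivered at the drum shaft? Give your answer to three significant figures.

gear mesh 35/42 = 0.83333 → τ = 4.74·0.83333·0.94 = 3.713 lb·ft

3.71 lb·ft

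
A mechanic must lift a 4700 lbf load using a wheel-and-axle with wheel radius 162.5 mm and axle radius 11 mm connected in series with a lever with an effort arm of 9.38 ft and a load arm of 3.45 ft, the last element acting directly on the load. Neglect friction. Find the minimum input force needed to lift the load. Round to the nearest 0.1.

Wheel-and-axle MA = R/r = 162.5/11 = 14.773.
Lever MA = effort arm / load arm = 9.38/3.45 = 2.7188.
Combined ideal MA = 14.773 × 2.7188 = 40.165.
Effort = load / MA = 4700 / 40.165 = 117.02 lbf.

117.0 lbf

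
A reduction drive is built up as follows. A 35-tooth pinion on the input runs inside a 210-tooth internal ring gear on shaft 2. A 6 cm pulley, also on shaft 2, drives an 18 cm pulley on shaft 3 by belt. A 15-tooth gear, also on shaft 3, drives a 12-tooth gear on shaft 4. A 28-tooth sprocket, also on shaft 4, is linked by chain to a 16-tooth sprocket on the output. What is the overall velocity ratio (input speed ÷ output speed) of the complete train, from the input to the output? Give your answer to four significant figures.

Each stage contributes driven/driver: internal gear 210/35 = 6, belt 18/6 = 3, gear mesh 12/15 = 0.8, chain 16/28 = 0.57143.
Overall: 6 × 3 × 0.8 × 0.57143 = 8.2286.

8.229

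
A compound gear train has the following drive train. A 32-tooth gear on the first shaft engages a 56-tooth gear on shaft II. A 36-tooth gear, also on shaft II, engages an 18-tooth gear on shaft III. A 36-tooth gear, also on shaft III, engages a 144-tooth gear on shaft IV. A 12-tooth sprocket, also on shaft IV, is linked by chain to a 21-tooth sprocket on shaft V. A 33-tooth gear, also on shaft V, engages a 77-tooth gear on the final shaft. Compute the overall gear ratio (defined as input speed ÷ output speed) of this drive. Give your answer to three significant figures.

Each stage contributes driven/driver: gear mesh 56/32 = 1.75, gear mesh 18/36 = 0.5, gear mesh 144/36 = 4, chain 21/12 = 1.75, gear mesh 77/33 = 2.3333.
Overall: 1.75 × 0.5 × 4 × 1.75 × 2.3333 = 14.292.

14.3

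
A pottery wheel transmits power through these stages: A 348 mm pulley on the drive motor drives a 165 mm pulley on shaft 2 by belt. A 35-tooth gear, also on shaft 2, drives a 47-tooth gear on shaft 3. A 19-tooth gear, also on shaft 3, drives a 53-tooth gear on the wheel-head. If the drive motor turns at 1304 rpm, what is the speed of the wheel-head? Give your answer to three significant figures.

734 rpm

Belt: ratio = 165/348 = 0.47414, so shaft 2 turns at 1304 / 0.47414 = 2750.3 rpm.
Gear mesh: ratio = 47/35 = 1.3429, so shaft 3 turns at 2750.3 / 1.3429 = 2048.1 rpm.
Gear mesh: ratio = 53/19 = 2.7895, so the wheel-head turns at 2048.1 / 2.7895 = 734.21 rpm.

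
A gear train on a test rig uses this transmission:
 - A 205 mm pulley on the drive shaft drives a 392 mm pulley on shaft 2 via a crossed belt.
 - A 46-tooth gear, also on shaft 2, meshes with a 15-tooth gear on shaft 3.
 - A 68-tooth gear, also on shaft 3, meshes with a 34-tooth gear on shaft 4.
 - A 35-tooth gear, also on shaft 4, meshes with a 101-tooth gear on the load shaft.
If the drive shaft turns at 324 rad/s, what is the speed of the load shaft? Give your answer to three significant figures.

360 rad/s

belt 392/205 = 1.9122 → 324/1.9122 = 169.44 rad/s
gear mesh 15/46 = 0.32609 → 169.44/0.32609 = 519.61 rad/s
gear mesh 34/68 = 0.5 → 519.61/0.5 = 1039.2 rad/s
gear mesh 101/35 = 2.8857 → 1039.2/2.8857 = 360.13 rad/s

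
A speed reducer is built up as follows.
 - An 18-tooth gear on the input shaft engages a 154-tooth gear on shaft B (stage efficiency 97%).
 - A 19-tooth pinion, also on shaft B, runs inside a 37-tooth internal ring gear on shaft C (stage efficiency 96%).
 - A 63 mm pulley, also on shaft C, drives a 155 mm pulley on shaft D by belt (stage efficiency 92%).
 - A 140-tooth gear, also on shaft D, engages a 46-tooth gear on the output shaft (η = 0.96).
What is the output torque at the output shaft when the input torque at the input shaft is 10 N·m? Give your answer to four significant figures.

After the gear mesh (154/18): 10 × 8.5556 × 0.97 = 82.989 N·m
After the internal gear (37/19): 82.989 × 1.9474 × 0.96 = 155.15 N·m
After the belt (155/63): 155.15 × 2.4603 × 0.92 = 351.17 N·m
After the gear mesh (46/140): 351.17 × 0.32857 × 0.96 = 110.77 N·m

110.8 N·m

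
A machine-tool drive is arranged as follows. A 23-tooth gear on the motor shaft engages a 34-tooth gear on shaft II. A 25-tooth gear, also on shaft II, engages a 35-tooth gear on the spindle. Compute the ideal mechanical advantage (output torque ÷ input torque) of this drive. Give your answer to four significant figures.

Each stage contributes driven/driver: gear mesh 34/23 = 1.4783, gear mesh 35/25 = 1.4.
Overall: 1.4783 × 1.4 = 2.0696.

2.070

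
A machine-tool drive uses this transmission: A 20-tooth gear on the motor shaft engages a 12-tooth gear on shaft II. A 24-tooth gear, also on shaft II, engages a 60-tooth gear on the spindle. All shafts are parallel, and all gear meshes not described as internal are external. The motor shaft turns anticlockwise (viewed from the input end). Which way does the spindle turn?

anticlockwise

the motor shaft → shaft II: external mesh, 1 reversal → CW.
shaft II → the spindle: external mesh, 1 reversal → CCW.
2 reversals in total — an even number — so the spindle turns the same way as the motor shaft.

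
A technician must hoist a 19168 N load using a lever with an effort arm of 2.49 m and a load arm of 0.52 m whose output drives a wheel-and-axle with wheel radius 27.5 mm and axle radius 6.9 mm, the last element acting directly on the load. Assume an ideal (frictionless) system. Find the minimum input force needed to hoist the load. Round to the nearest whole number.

1004 N

Lever MA = effort arm / load arm = 2.49/0.52 = 4.7885.
Wheel-and-axle MA = R/r = 27.5/6.9 = 3.9855.
Combined ideal MA = 4.7885 × 3.9855 = 19.084.
Effort = load / MA = 19168 / 19.084 = 1004.4 N.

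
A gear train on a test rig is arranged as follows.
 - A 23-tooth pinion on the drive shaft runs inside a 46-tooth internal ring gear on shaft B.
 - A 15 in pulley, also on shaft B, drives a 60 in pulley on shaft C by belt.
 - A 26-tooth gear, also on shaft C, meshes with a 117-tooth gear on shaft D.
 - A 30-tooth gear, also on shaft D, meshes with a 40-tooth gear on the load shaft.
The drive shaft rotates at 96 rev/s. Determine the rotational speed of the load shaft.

2 rev/s

internal gear 46/23 = 2 → 96/2 = 48 rev/s
belt 60/15 = 4 → 48/4 = 12 rev/s
gear mesh 117/26 = 4.5 → 12/4.5 = 2.6667 rev/s
gear mesh 40/30 = 1.3333 → 2.6667/1.3333 = 2 rev/s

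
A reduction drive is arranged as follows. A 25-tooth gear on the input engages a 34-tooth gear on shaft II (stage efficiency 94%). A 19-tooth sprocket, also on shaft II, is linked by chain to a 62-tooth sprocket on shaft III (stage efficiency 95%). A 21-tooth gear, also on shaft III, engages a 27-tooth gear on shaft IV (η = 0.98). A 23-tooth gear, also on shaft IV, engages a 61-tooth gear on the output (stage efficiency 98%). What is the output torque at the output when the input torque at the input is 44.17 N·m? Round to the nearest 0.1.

After the gear mesh (34/25): 44.17 × 1.36 × 0.94 = 56.467 N·m
After the chain (62/19): 56.467 × 3.2632 × 0.95 = 175.05 N·m
After the gear mesh (27/21): 175.05 × 1.2857 × 0.98 = 220.56 N·m
After the gear mesh (61/23): 220.56 × 2.6522 × 0.98 = 573.26 N·m

573.3 N·m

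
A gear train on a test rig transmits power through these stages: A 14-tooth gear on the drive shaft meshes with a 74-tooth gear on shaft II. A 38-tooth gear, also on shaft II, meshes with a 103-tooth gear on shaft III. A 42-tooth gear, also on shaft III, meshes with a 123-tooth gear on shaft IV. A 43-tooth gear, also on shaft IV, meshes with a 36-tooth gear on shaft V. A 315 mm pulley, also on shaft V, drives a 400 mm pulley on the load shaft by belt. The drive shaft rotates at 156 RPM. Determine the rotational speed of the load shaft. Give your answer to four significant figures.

3.497 RPM

Gear mesh: ratio = 74/14 = 5.2857, so shaft II turns at 156 / 5.2857 = 29.514 RPM.
Gear mesh: ratio = 103/38 = 2.7105, so shaft III turns at 29.514 / 2.7105 = 10.888 RPM.
Gear mesh: ratio = 123/42 = 2.9286, so shaft IV turns at 10.888 / 2.9286 = 3.718 RPM.
Gear mesh: ratio = 36/43 = 0.83721, so shaft V turns at 3.718 / 0.83721 = 4.441 RPM.
Belt: ratio = 400/315 = 1.2698, so the load shaft turns at 4.441 / 1.2698 = 3.4973 RPM.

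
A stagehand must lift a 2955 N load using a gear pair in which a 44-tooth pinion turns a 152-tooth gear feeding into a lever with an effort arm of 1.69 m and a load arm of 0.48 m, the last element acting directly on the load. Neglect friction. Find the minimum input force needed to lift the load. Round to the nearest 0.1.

243.0 N

Gear pair MA = 152/44 = 3.4545.
Lever MA = effort arm / load arm = 1.69/0.48 = 3.5208.
Combined ideal MA = 3.4545 × 3.5208 = 12.163.
Effort = load / MA = 2955 / 12.163 = 242.95 N.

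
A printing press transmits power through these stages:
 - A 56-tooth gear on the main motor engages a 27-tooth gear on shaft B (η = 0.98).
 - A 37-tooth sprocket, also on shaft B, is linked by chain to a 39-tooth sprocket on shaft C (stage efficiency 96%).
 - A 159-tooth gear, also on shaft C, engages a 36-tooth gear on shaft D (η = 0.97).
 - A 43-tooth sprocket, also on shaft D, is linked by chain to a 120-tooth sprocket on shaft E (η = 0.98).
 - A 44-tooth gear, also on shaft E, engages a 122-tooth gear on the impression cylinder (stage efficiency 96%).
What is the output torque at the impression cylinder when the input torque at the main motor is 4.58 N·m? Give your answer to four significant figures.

3.501 N·m

gear mesh 27/56 = 0.48214 → τ = 4.58·0.48214·0.98 = 2.1641 N·m
chain 39/37 = 1.0541 → τ = 2.1641·1.0541·0.96 = 2.1898 N·m
gear mesh 36/159 = 0.22642 → τ = 2.1898·0.22642·0.97 = 0.48093 N·m
chain 120/43 = 2.7907 → τ = 0.48093·2.7907·0.98 = 1.3153 N·m
gear mesh 122/44 = 2.7727 → τ = 1.3153·2.7727·0.96 = 3.501 N·m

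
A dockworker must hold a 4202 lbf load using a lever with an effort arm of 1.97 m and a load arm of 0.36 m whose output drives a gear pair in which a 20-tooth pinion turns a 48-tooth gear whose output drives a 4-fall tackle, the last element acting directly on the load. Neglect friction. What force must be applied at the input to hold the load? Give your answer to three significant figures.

80.0 lbf

Lever MA = effort arm / load arm = 1.97/0.36 = 5.4722.
Gear pair MA = 48/20 = 2.4.
Block-and-tackle MA = number of supporting rope parts = 4.
Combined ideal MA = 5.4722 × 2.4 × 4 = 52.533.
Effort = load / MA = 4202 / 52.533 = 79.987 lbf.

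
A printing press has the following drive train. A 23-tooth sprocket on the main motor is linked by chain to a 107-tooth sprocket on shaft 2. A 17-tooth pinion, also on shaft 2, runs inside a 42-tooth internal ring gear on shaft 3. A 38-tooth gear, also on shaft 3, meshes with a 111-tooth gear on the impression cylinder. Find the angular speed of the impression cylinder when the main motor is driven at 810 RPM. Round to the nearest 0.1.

24.1 RPM

the main motor → shaft 2 (chain, 107/23): 810 ÷ 4.6522 = 174.11 RPM
shaft 2 → shaft 3 (internal gear, 42/17): 174.11 ÷ 2.4706 = 70.474 RPM
shaft 3 → the impression cylinder (gear mesh, 111/38): 70.474 ÷ 2.9211 = 24.126 RPM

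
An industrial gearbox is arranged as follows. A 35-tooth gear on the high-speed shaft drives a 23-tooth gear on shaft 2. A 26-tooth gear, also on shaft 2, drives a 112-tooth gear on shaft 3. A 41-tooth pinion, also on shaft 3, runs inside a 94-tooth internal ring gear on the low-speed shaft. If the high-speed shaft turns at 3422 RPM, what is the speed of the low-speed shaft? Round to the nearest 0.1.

527.3 RPM

gear mesh 23/35 = 0.65714 → 3422/0.65714 = 5207.4 RPM
gear mesh 112/26 = 4.3077 → 5207.4/4.3077 = 1208.9 RPM
internal gear 94/41 = 2.2927 → 1208.9/2.2927 = 527.27 RPM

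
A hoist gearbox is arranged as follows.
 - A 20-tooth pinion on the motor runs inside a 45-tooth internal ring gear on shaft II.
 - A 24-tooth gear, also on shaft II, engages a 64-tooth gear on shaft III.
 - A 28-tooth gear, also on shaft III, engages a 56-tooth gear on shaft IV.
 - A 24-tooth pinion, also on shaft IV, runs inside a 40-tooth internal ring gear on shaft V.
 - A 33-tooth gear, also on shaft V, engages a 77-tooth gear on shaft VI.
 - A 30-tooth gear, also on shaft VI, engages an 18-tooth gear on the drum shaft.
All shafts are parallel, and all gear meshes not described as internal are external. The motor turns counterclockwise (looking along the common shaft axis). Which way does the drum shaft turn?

counterclockwise

the motor → shaft II: internal mesh, same direction → CCW.
shaft II → shaft III: external mesh, 1 reversal → CW.
shaft III → shaft IV: external mesh, 1 reversal → CCW.
shaft IV → shaft V: internal mesh, same direction → CCW.
shaft V → shaft VI: external mesh, 1 reversal → CW.
shaft VI → the drum shaft: external mesh, 1 reversal → CCW.
4 reversals in total — an even number — so the drum shaft turns the same way as the motor.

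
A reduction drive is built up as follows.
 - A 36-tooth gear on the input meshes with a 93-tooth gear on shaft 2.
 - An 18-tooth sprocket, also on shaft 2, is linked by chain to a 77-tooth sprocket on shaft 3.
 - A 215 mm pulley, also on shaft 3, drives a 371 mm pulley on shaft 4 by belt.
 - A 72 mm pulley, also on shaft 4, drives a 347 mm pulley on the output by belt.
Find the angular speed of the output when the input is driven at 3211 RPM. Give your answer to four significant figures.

the input → shaft 2 (gear mesh, 93/36): 3211 ÷ 2.5833 = 1243 RPM
shaft 2 → shaft 3 (chain, 77/18): 1243 ÷ 4.2778 = 290.56 RPM
shaft 3 → shaft 4 (belt, 371/215): 290.56 ÷ 1.7256 = 168.39 RPM
shaft 4 → the output (belt, 347/72): 168.39 ÷ 4.8194 = 34.939 RPM

34.94 RPM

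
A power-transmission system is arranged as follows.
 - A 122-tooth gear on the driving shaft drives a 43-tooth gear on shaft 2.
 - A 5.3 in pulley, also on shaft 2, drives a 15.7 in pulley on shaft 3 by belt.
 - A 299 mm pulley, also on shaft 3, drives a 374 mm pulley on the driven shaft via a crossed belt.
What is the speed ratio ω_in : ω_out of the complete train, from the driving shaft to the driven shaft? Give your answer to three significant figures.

1.31

Each stage contributes driven/driver: gear mesh 43/122 = 0.35246, belt 15.7/5.3 = 2.9623, belt 374/299 = 1.2508.
Overall: 0.35246 × 2.9623 × 1.2508 = 1.306.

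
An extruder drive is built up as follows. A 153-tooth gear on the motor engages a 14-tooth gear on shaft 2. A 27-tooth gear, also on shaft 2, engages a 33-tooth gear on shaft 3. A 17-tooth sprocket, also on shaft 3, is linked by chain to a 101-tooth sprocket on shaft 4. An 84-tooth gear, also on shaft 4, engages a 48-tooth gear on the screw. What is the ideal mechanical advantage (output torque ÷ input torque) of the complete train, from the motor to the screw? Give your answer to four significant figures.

Each stage contributes driven/driver: gear mesh 14/153 = 0.091503, gear mesh 33/27 = 1.2222, chain 101/17 = 5.9412, gear mesh 48/84 = 0.57143.
Overall: 0.091503 × 1.2222 × 5.9412 × 0.57143 = 0.37968.

0.3797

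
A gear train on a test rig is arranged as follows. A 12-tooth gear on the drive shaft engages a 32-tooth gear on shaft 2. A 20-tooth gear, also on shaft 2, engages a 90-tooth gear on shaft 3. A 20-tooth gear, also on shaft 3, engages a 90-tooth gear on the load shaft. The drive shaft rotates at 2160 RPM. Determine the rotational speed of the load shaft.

40 RPM

gear mesh 32/12 = 2.6667 → 2160/2.6667 = 810 RPM
gear mesh 90/20 = 4.5 → 810/4.5 = 180 RPM
gear mesh 90/20 = 4.5 → 180/4.5 = 40 RPM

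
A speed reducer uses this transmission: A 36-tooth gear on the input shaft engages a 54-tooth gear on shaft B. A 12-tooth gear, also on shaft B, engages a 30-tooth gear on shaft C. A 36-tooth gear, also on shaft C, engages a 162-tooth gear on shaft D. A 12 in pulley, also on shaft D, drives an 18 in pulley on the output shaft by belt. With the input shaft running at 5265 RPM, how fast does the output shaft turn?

the input shaft → shaft B (gear mesh, 54/36): 5265 ÷ 1.5 = 3510 RPM
shaft B → shaft C (gear mesh, 30/12): 3510 ÷ 2.5 = 1404 RPM
shaft C → shaft D (gear mesh, 162/36): 1404 ÷ 4.5 = 312 RPM
shaft D → the output shaft (belt, 18/12): 312 ÷ 1.5 = 208 RPM

208 RPM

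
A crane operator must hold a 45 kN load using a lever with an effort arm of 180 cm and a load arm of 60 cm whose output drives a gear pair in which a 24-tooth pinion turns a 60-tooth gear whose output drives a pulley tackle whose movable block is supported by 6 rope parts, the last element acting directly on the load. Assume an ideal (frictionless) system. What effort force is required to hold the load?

1 kN

Lever MA = effort arm / load arm = 180/60 = 3.
Gear pair MA = 60/24 = 2.5.
Block-and-tackle MA = number of supporting rope parts = 6.
Combined ideal MA = 3 × 2.5 × 6 = 45.
Effort = load / MA = 45 / 45 = 1 kN.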